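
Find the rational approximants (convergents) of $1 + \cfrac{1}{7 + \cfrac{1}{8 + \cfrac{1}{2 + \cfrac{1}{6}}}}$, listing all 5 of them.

Using the convergent recurrence p_i = a_i*p_{i-1} + p_{i-2}, q_i = a_i*q_{i-1} + q_{i-2} with p_{-2}=0, p_{-1}=1, q_{-2}=1, q_{-1}=0:
  i=0: a_0=1, p_0 = 1*1 + 0 = 1, q_0 = 1*0 + 1 = 1.
  i=1: a_1=7, p_1 = 7*1 + 1 = 8, q_1 = 7*1 + 0 = 7.
  i=2: a_2=8, p_2 = 8*8 + 1 = 65, q_2 = 8*7 + 1 = 57.
  i=3: a_3=2, p_3 = 2*65 + 8 = 138, q_3 = 2*57 + 7 = 121.
  i=4: a_4=6, p_4 = 6*138 + 65 = 893, q_4 = 6*121 + 57 = 783.

1/1, 8/7, 65/57, 138/121, 893/783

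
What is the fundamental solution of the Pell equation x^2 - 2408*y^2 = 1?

First expand sqrt(2408) as a continued fraction. With x_i = (sqrt(2408) + m_i)/d_i and (m_0, d_0) = (0, 1): a_0 = floor(sqrt(2408)) = 49, since 49^2 = 2401 <= 2408 < 2500 = 50^2.
Iterate m_{i+1} = d_i*a_i - m_i, d_{i+1} = (2408 - m_{i+1}^2)/d_i, a_{i+1} = floor((a_0 + m_{i+1})/d_{i+1}):
  m_1 = 1*49 - 0 = 49, d_1 = (2408 - 49^2)/1 = 7/1 = 7, a_1 = floor((49 + 49)/7) = 14.
  m_2 = 7*14 - 49 = 49, d_2 = (2408 - 49^2)/7 = 7/7 = 1, a_2 = floor((49 + 49)/1) = 98.
  m_3 = 1*98 - 49 = 49, d_3 = (2408 - 49^2)/1 = 7/1 = 7: (m_3, d_3) = (m_1, d_1) = (49, 7), so from here the quotients repeat a_1, a_2; the period length is 2.
So sqrt(2408) = [49; (14, 98)] with period length k = 2.
k is even, so the fundamental solution of x^2 - 2408y^2 = 1 is (p_{k-1}, q_{k-1}) = (p_1, q_1); compute convergents through index 1.
Convergents (p_i = a_i*p_{i-1} + p_{i-2}, q_i = a_i*q_{i-1} + q_{i-2} with p_{-2}=0, p_{-1}=1, q_{-2}=1, q_{-1}=0):
  i=0: a_0=49, p_0 = 49*1 + 0 = 49, q_0 = 49*0 + 1 = 1.
  i=1: a_1=14, p_1 = 14*49 + 1 = 687, q_1 = 14*1 + 0 = 14.
Check: 687^2 - 2408*14^2 = 471969 - 471968 = 1, so (x, y) = (687, 14) solves the equation, and by the theorem it is the least positive solution.

(x, y) = (687, 14)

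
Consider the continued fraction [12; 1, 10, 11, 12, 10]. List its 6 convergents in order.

Using the convergent recurrence p_i = a_i*p_{i-1} + p_{i-2}, q_i = a_i*q_{i-1} + q_{i-2} with p_{-2}=0, p_{-1}=1, q_{-2}=1, q_{-1}=0:
  i=0: a_0=12, p_0 = 12*1 + 0 = 12, q_0 = 12*0 + 1 = 1.
  i=1: a_1=1, p_1 = 1*12 + 1 = 13, q_1 = 1*1 + 0 = 1.
  i=2: a_2=10, p_2 = 10*13 + 12 = 142, q_2 = 10*1 + 1 = 11.
  i=3: a_3=11, p_3 = 11*142 + 13 = 1575, q_3 = 11*11 + 1 = 122.
  i=4: a_4=12, p_4 = 12*1575 + 142 = 19042, q_4 = 12*122 + 11 = 1475.
  i=5: a_5=10, p_5 = 10*19042 + 1575 = 191995, q_5 = 10*1475 + 122 = 14872.

12/1, 13/1, 142/11, 1575/122, 19042/1475, 191995/14872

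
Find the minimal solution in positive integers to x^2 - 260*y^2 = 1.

(x, y) = (129, 8)

First expand sqrt(260) as a continued fraction. With x_i = (sqrt(260) + m_i)/d_i and (m_0, d_0) = (0, 1): a_0 = floor(sqrt(260)) = 16, since 16^2 = 256 <= 260 < 289 = 17^2.
Iterate m_{i+1} = d_i*a_i - m_i, d_{i+1} = (260 - m_{i+1}^2)/d_i, a_{i+1} = floor((a_0 + m_{i+1})/d_{i+1}):
  m_1 = 1*16 - 0 = 16, d_1 = (260 - 16^2)/1 = 4/1 = 4, a_1 = floor((16 + 16)/4) = 8.
  m_2 = 4*8 - 16 = 16, d_2 = (260 - 16^2)/4 = 4/4 = 1, a_2 = floor((16 + 16)/1) = 32.
  m_3 = 1*32 - 16 = 16, d_3 = (260 - 16^2)/1 = 4/1 = 4: (m_3, d_3) = (m_1, d_1) = (16, 4), so from here the quotients repeat a_1, a_2; the period length is 2.
So sqrt(260) = [16; (8, 32)] with period length k = 2.
k is even, so the fundamental solution of x^2 - 260y^2 = 1 is (p_{k-1}, q_{k-1}) = (p_1, q_1); compute convergents through index 1.
Convergents (p_i = a_i*p_{i-1} + p_{i-2}, q_i = a_i*q_{i-1} + q_{i-2} with p_{-2}=0, p_{-1}=1, q_{-2}=1, q_{-1}=0):
  i=0: a_0=16, p_0 = 16*1 + 0 = 16, q_0 = 16*0 + 1 = 1.
  i=1: a_1=8, p_1 = 8*16 + 1 = 129, q_1 = 8*1 + 0 = 8.
Check: 129^2 - 260*8^2 = 16641 - 16640 = 1, so (x, y) = (129, 8) solves the equation, and by the theorem it is the least positive solution.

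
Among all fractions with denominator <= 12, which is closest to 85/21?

Expand x = 85/21 as a continued fraction with the Euclidean algorithm:
  85 = 4*21 + 1, so a_0 = 4.
  21 = 21*1 + 0, so a_1 = 21.
so x = [4; 21].
Convergents (p_i = a_i*p_{i-1} + p_{i-2}, q_i = a_i*q_{i-1} + q_{i-2} with p_{-2}=0, p_{-1}=1, q_{-2}=1, q_{-1}=0), until the denominator exceeds 12:
  i=0: a_0=4, p_0 = 4*1 + 0 = 4, q_0 = 4*0 + 1 = 1.
  i=1: a_1=21, p_1 = 21*4 + 1 = 85, q_1 = 21*1 + 0 = 21.
q_1 = 21 > 12, so the last convergent with denominator <= 12 is p_0/q_0 = 4/1.
The closest fraction with denominator <= 12 is either p_0/q_0 or the intermediate fraction (k*p_0 + p_{-1})/(k*q_0 + q_{-1}) with the largest k >= 1 whose denominator stays <= 12; these approach x as k grows, and every other convergent or intermediate fraction in range is farther away.
Largest k: floor((12 - q_{-1})/q_0) = floor((12 - 0)/1) = 12 (using the seeds p_{-1} = 1, q_{-1} = 0).
That gives (12*4 + 1)/(12*1 + 0) = 49/12.
Compare the errors: |x - 4/1| = |85*1 - 4*21|/(21*1) = 1/21, and |x - 49/12| = |85*12 - 49*21|/(21*12) = 9/252.
Cross-multiplying, 9*21 = 189 < 252 = 1*252, so 9/252 is smaller: the intermediate fraction 49/12 is closer to x than 4/1.

49/12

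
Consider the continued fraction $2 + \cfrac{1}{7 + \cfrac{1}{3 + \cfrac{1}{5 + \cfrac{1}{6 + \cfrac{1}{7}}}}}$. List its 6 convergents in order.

Using the convergent recurrence p_i = a_i*p_{i-1} + p_{i-2}, q_i = a_i*q_{i-1} + q_{i-2} with p_{-2}=0, p_{-1}=1, q_{-2}=1, q_{-1}=0:
  i=0: a_0=2, p_0 = 2*1 + 0 = 2, q_0 = 2*0 + 1 = 1.
  i=1: a_1=7, p_1 = 7*2 + 1 = 15, q_1 = 7*1 + 0 = 7.
  i=2: a_2=3, p_2 = 3*15 + 2 = 47, q_2 = 3*7 + 1 = 22.
  i=3: a_3=5, p_3 = 5*47 + 15 = 250, q_3 = 5*22 + 7 = 117.
  i=4: a_4=6, p_4 = 6*250 + 47 = 1547, q_4 = 6*117 + 22 = 724.
  i=5: a_5=7, p_5 = 7*1547 + 250 = 11079, q_5 = 7*724 + 117 = 5185.

2/1, 15/7, 47/22, 250/117, 1547/724, 11079/5185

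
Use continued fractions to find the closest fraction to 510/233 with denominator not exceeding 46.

Expand x = 510/233 as a continued fraction with the Euclidean algorithm:
  510 = 2*233 + 44, so a_0 = 2.
  233 = 5*44 + 13, so a_1 = 5.
  44 = 3*13 + 5, so a_2 = 3.
  13 = 2*5 + 3, so a_3 = 2.
  5 = 1*3 + 2, so a_4 = 1.
  3 = 1*2 + 1, so a_5 = 1.
  2 = 2*1 + 0, so a_6 = 2.
so x = [2; 5, 3, 2, 1, 1, 2].
Convergents (p_i = a_i*p_{i-1} + p_{i-2}, q_i = a_i*q_{i-1} + q_{i-2} with p_{-2}=0, p_{-1}=1, q_{-2}=1, q_{-1}=0), until the denominator exceeds 46:
  i=0: a_0=2, p_0 = 2*1 + 0 = 2, q_0 = 2*0 + 1 = 1.
  i=1: a_1=5, p_1 = 5*2 + 1 = 11, q_1 = 5*1 + 0 = 5.
  i=2: a_2=3, p_2 = 3*11 + 2 = 35, q_2 = 3*5 + 1 = 16.
  i=3: a_3=2, p_3 = 2*35 + 11 = 81, q_3 = 2*16 + 5 = 37.
  i=4: a_4=1, p_4 = 1*81 + 35 = 116, q_4 = 1*37 + 16 = 53.
q_4 = 53 > 46, so the last convergent with denominator <= 46 is p_3/q_3 = 81/37.
The closest fraction with denominator <= 46 is either p_3/q_3 or the intermediate fraction (k*p_3 + p_2)/(k*q_3 + q_2) with the largest k >= 1 whose denominator stays <= 46; these approach x as k grows, and every other convergent or intermediate fraction in range is farther away.
Largest k: floor((46 - q_2)/q_3) = floor((46 - 16)/37) = 0.
Since k = 0, no intermediate fraction beyond p_3/q_3 has denominator <= 46, so the convergent 81/37 is the closest (its error is |510*37 - 81*233|/(233*37) = 3/8621).

81/37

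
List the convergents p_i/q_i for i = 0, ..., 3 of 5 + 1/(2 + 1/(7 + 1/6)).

Using the convergent recurrence p_i = a_i*p_{i-1} + p_{i-2}, q_i = a_i*q_{i-1} + q_{i-2} with p_{-2}=0, p_{-1}=1, q_{-2}=1, q_{-1}=0:
  i=0: a_0=5, p_0 = 5*1 + 0 = 5, q_0 = 5*0 + 1 = 1.
  i=1: a_1=2, p_1 = 2*5 + 1 = 11, q_1 = 2*1 + 0 = 2.
  i=2: a_2=7, p_2 = 7*11 + 5 = 82, q_2 = 7*2 + 1 = 15.
  i=3: a_3=6, p_3 = 6*82 + 11 = 503, q_3 = 6*15 + 2 = 92.

5/1, 11/2, 82/15, 503/92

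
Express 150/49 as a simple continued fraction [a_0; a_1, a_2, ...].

Run the Euclidean algorithm on 150 and 49; the successive quotients are the partial quotients a_0, a_1, ... (each step inverts the fractional part left over by the previous one):
  150 = 3*49 + 3, so a_0 = 3.
  49 = 16*3 + 1, so a_1 = 16.
  3 = 3*1 + 0, so a_2 = 3.
The remainder reaches 0 after 3 divisions, so the expansion has 3 partial quotients, read off in order.

[3; 16, 3]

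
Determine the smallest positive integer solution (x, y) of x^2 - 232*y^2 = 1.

(x, y) = (19603, 1287)

First expand sqrt(232) as a continued fraction. With x_i = (sqrt(232) + m_i)/d_i and (m_0, d_0) = (0, 1): a_0 = floor(sqrt(232)) = 15, since 15^2 = 225 <= 232 < 256 = 16^2.
Iterate m_{i+1} = d_i*a_i - m_i, d_{i+1} = (232 - m_{i+1}^2)/d_i, a_{i+1} = floor((a_0 + m_{i+1})/d_{i+1}):
  m_1 = 1*15 - 0 = 15, d_1 = (232 - 15^2)/1 = 7/1 = 7, a_1 = floor((15 + 15)/7) = 4.
  m_2 = 7*4 - 15 = 13, d_2 = (232 - 13^2)/7 = 63/7 = 9, a_2 = floor((15 + 13)/9) = 3.
  m_3 = 9*3 - 13 = 14, d_3 = (232 - 14^2)/9 = 36/9 = 4, a_3 = floor((15 + 14)/4) = 7.
  m_4 = 4*7 - 14 = 14, d_4 = (232 - 14^2)/4 = 36/4 = 9, a_4 = floor((15 + 14)/9) = 3.
  m_5 = 9*3 - 14 = 13, d_5 = (232 - 13^2)/9 = 63/9 = 7, a_5 = floor((15 + 13)/7) = 4.
  m_6 = 7*4 - 13 = 15, d_6 = (232 - 15^2)/7 = 7/7 = 1, a_6 = floor((15 + 15)/1) = 30.
  m_7 = 1*30 - 15 = 15, d_7 = (232 - 15^2)/1 = 7/1 = 7: (m_7, d_7) = (m_1, d_1) = (15, 7), so from here the quotients repeat a_1, ..., a_6; the period length is 6.
So sqrt(232) = [15; (4, 3, 7, 3, 4, 30)] with period length k = 6.
k is even, so the fundamental solution of x^2 - 232y^2 = 1 is (p_{k-1}, q_{k-1}) = (p_5, q_5); compute convergents through index 5.
Convergents (p_i = a_i*p_{i-1} + p_{i-2}, q_i = a_i*q_{i-1} + q_{i-2} with p_{-2}=0, p_{-1}=1, q_{-2}=1, q_{-1}=0):
  i=0: a_0=15, p_0 = 15*1 + 0 = 15, q_0 = 15*0 + 1 = 1.
  i=1: a_1=4, p_1 = 4*15 + 1 = 61, q_1 = 4*1 + 0 = 4.
  i=2: a_2=3, p_2 = 3*61 + 15 = 198, q_2 = 3*4 + 1 = 13.
  i=3: a_3=7, p_3 = 7*198 + 61 = 1447, q_3 = 7*13 + 4 = 95.
  i=4: a_4=3, p_4 = 3*1447 + 198 = 4539, q_4 = 3*95 + 13 = 298.
  i=5: a_5=4, p_5 = 4*4539 + 1447 = 19603, q_5 = 4*298 + 95 = 1287.
Check: 19603^2 - 232*1287^2 = 384277609 - 384277608 = 1, so (x, y) = (19603, 1287) solves the equation, and by the theorem it is the least positive solution.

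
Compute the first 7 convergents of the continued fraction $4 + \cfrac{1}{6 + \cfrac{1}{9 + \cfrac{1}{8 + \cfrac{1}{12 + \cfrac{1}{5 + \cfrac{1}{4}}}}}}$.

Using the convergent recurrence p_i = a_i*p_{i-1} + p_{i-2}, q_i = a_i*q_{i-1} + q_{i-2} with p_{-2}=0, p_{-1}=1, q_{-2}=1, q_{-1}=0:
  i=0: a_0=4, p_0 = 4*1 + 0 = 4, q_0 = 4*0 + 1 = 1.
  i=1: a_1=6, p_1 = 6*4 + 1 = 25, q_1 = 6*1 + 0 = 6.
  i=2: a_2=9, p_2 = 9*25 + 4 = 229, q_2 = 9*6 + 1 = 55.
  i=3: a_3=8, p_3 = 8*229 + 25 = 1857, q_3 = 8*55 + 6 = 446.
  i=4: a_4=12, p_4 = 12*1857 + 229 = 22513, q_4 = 12*446 + 55 = 5407.
  i=5: a_5=5, p_5 = 5*22513 + 1857 = 114422, q_5 = 5*5407 + 446 = 27481.
  i=6: a_6=4, p_6 = 4*114422 + 22513 = 480201, q_6 = 4*27481 + 5407 = 115331.

4/1, 25/6, 229/55, 1857/446, 22513/5407, 114422/27481, 480201/115331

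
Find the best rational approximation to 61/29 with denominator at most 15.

21/10

Expand x = 61/29 as a continued fraction with the Euclidean algorithm:
  61 = 2*29 + 3, so a_0 = 2.
  29 = 9*3 + 2, so a_1 = 9.
  3 = 1*2 + 1, so a_2 = 1.
  2 = 2*1 + 0, so a_3 = 2.
so x = [2; 9, 1, 2].
Convergents (p_i = a_i*p_{i-1} + p_{i-2}, q_i = a_i*q_{i-1} + q_{i-2} with p_{-2}=0, p_{-1}=1, q_{-2}=1, q_{-1}=0), until the denominator exceeds 15:
  i=0: a_0=2, p_0 = 2*1 + 0 = 2, q_0 = 2*0 + 1 = 1.
  i=1: a_1=9, p_1 = 9*2 + 1 = 19, q_1 = 9*1 + 0 = 9.
  i=2: a_2=1, p_2 = 1*19 + 2 = 21, q_2 = 1*9 + 1 = 10.
  i=3: a_3=2, p_3 = 2*21 + 19 = 61, q_3 = 2*10 + 9 = 29.
q_3 = 29 > 15, so the last convergent with denominator <= 15 is p_2/q_2 = 21/10.
The closest fraction with denominator <= 15 is either p_2/q_2 or the intermediate fraction (k*p_2 + p_1)/(k*q_2 + q_1) with the largest k >= 1 whose denominator stays <= 15; these approach x as k grows, and every other convergent or intermediate fraction in range is farther away.
Largest k: floor((15 - q_1)/q_2) = floor((15 - 9)/10) = 0.
Since k = 0, no intermediate fraction beyond p_2/q_2 has denominator <= 15, so the convergent 21/10 is the closest (its error is |61*10 - 21*29|/(29*10) = 1/290).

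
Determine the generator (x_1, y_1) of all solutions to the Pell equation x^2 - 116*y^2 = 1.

First expand sqrt(116) as a continued fraction. With x_i = (sqrt(116) + m_i)/d_i and (m_0, d_0) = (0, 1): a_0 = floor(sqrt(116)) = 10, since 10^2 = 100 <= 116 < 121 = 11^2.
Iterate m_{i+1} = d_i*a_i - m_i, d_{i+1} = (116 - m_{i+1}^2)/d_i, a_{i+1} = floor((a_0 + m_{i+1})/d_{i+1}):
  m_1 = 1*10 - 0 = 10, d_1 = (116 - 10^2)/1 = 16/1 = 16, a_1 = floor((10 + 10)/16) = 1.
  m_2 = 16*1 - 10 = 6, d_2 = (116 - 6^2)/16 = 80/16 = 5, a_2 = floor((10 + 6)/5) = 3.
  m_3 = 5*3 - 6 = 9, d_3 = (116 - 9^2)/5 = 35/5 = 7, a_3 = floor((10 + 9)/7) = 2.
  m_4 = 7*2 - 9 = 5, d_4 = (116 - 5^2)/7 = 91/7 = 13, a_4 = floor((10 + 5)/13) = 1.
  m_5 = 13*1 - 5 = 8, d_5 = (116 - 8^2)/13 = 52/13 = 4, a_5 = floor((10 + 8)/4) = 4.
  m_6 = 4*4 - 8 = 8, d_6 = (116 - 8^2)/4 = 52/4 = 13, a_6 = floor((10 + 8)/13) = 1.
  m_7 = 13*1 - 8 = 5, d_7 = (116 - 5^2)/13 = 91/13 = 7, a_7 = floor((10 + 5)/7) = 2.
  m_8 = 7*2 - 5 = 9, d_8 = (116 - 9^2)/7 = 35/7 = 5, a_8 = floor((10 + 9)/5) = 3.
  m_9 = 5*3 - 9 = 6, d_9 = (116 - 6^2)/5 = 80/5 = 16, a_9 = floor((10 + 6)/16) = 1.
  m_10 = 16*1 - 6 = 10, d_10 = (116 - 10^2)/16 = 16/16 = 1, a_10 = floor((10 + 10)/1) = 20.
  m_11 = 1*20 - 10 = 10, d_11 = (116 - 10^2)/1 = 16/1 = 16: (m_11, d_11) = (m_1, d_1) = (10, 16), so from here the quotients repeat a_1, ..., a_10; the period length is 10.
So sqrt(116) = [10; (1, 3, 2, 1, 4, 1, 2, 3, 1, 20)] with period length k = 10.
k is even, so the fundamental solution of x^2 - 116y^2 = 1 is (p_{k-1}, q_{k-1}) = (p_9, q_9); compute convergents through index 9.
Convergents (p_i = a_i*p_{i-1} + p_{i-2}, q_i = a_i*q_{i-1} + q_{i-2} with p_{-2}=0, p_{-1}=1, q_{-2}=1, q_{-1}=0):
  i=0: a_0=10, p_0 = 10*1 + 0 = 10, q_0 = 10*0 + 1 = 1.
  i=1: a_1=1, p_1 = 1*10 + 1 = 11, q_1 = 1*1 + 0 = 1.
  i=2: a_2=3, p_2 = 3*11 + 10 = 43, q_2 = 3*1 + 1 = 4.
  i=3: a_3=2, p_3 = 2*43 + 11 = 97, q_3 = 2*4 + 1 = 9.
  i=4: a_4=1, p_4 = 1*97 + 43 = 140, q_4 = 1*9 + 4 = 13.
  i=5: a_5=4, p_5 = 4*140 + 97 = 657, q_5 = 4*13 + 9 = 61.
  i=6: a_6=1, p_6 = 1*657 + 140 = 797, q_6 = 1*61 + 13 = 74.
  i=7: a_7=2, p_7 = 2*797 + 657 = 2251, q_7 = 2*74 + 61 = 209.
  i=8: a_8=3, p_8 = 3*2251 + 797 = 7550, q_8 = 3*209 + 74 = 701.
  i=9: a_9=1, p_9 = 1*7550 + 2251 = 9801, q_9 = 1*701 + 209 = 910.
Check: 9801^2 - 116*910^2 = 96059601 - 96059600 = 1, so (x, y) = (9801, 910) solves the equation, and by the theorem it is the least positive solution.

(x, y) = (9801, 910)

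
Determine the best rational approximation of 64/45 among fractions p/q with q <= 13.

17/12

Expand x = 64/45 as a continued fraction with the Euclidean algorithm:
  64 = 1*45 + 19, so a_0 = 1.
  45 = 2*19 + 7, so a_1 = 2.
  19 = 2*7 + 5, so a_2 = 2.
  7 = 1*5 + 2, so a_3 = 1.
  5 = 2*2 + 1, so a_4 = 2.
  2 = 2*1 + 0, so a_5 = 2.
so x = [1; 2, 2, 1, 2, 2].
Convergents (p_i = a_i*p_{i-1} + p_{i-2}, q_i = a_i*q_{i-1} + q_{i-2} with p_{-2}=0, p_{-1}=1, q_{-2}=1, q_{-1}=0), until the denominator exceeds 13:
  i=0: a_0=1, p_0 = 1*1 + 0 = 1, q_0 = 1*0 + 1 = 1.
  i=1: a_1=2, p_1 = 2*1 + 1 = 3, q_1 = 2*1 + 0 = 2.
  i=2: a_2=2, p_2 = 2*3 + 1 = 7, q_2 = 2*2 + 1 = 5.
  i=3: a_3=1, p_3 = 1*7 + 3 = 10, q_3 = 1*5 + 2 = 7.
  i=4: a_4=2, p_4 = 2*10 + 7 = 27, q_4 = 2*7 + 5 = 19.
q_4 = 19 > 13, so the last convergent with denominator <= 13 is p_3/q_3 = 10/7.
The closest fraction with denominator <= 13 is either p_3/q_3 or the intermediate fraction (k*p_3 + p_2)/(k*q_3 + q_2) with the largest k >= 1 whose denominator stays <= 13; these approach x as k grows, and every other convergent or intermediate fraction in range is farther away.
Largest k: floor((13 - q_2)/q_3) = floor((13 - 5)/7) = 1.
That gives (1*10 + 7)/(1*7 + 5) = 17/12.
Compare the errors: |x - 10/7| = |64*7 - 10*45|/(45*7) = 2/315, and |x - 17/12| = |64*12 - 17*45|/(45*12) = 3/540.
Cross-multiplying, 3*315 = 945 < 1080 = 2*540, so 3/540 is smaller: the intermediate fraction 17/12 is closer to x than 10/7.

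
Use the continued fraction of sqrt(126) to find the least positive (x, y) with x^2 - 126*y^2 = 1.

First expand sqrt(126) as a continued fraction. With x_i = (sqrt(126) + m_i)/d_i and (m_0, d_0) = (0, 1): a_0 = floor(sqrt(126)) = 11, since 11^2 = 121 <= 126 < 144 = 12^2.
Iterate m_{i+1} = d_i*a_i - m_i, d_{i+1} = (126 - m_{i+1}^2)/d_i, a_{i+1} = floor((a_0 + m_{i+1})/d_{i+1}):
  m_1 = 1*11 - 0 = 11, d_1 = (126 - 11^2)/1 = 5/1 = 5, a_1 = floor((11 + 11)/5) = 4.
  m_2 = 5*4 - 11 = 9, d_2 = (126 - 9^2)/5 = 45/5 = 9, a_2 = floor((11 + 9)/9) = 2.
  m_3 = 9*2 - 9 = 9, d_3 = (126 - 9^2)/9 = 45/9 = 5, a_3 = floor((11 + 9)/5) = 4.
  m_4 = 5*4 - 9 = 11, d_4 = (126 - 11^2)/5 = 5/5 = 1, a_4 = floor((11 + 11)/1) = 22.
  m_5 = 1*22 - 11 = 11, d_5 = (126 - 11^2)/1 = 5/1 = 5: (m_5, d_5) = (m_1, d_1) = (11, 5), so from here the quotients repeat a_1, ..., a_4; the period length is 4.
So sqrt(126) = [11; (4, 2, 4, 22)] with period length k = 4.
k is even, so the fundamental solution of x^2 - 126y^2 = 1 is (p_{k-1}, q_{k-1}) = (p_3, q_3); compute convergents through index 3.
Convergents (p_i = a_i*p_{i-1} + p_{i-2}, q_i = a_i*q_{i-1} + q_{i-2} with p_{-2}=0, p_{-1}=1, q_{-2}=1, q_{-1}=0):
  i=0: a_0=11, p_0 = 11*1 + 0 = 11, q_0 = 11*0 + 1 = 1.
  i=1: a_1=4, p_1 = 4*11 + 1 = 45, q_1 = 4*1 + 0 = 4.
  i=2: a_2=2, p_2 = 2*45 + 11 = 101, q_2 = 2*4 + 1 = 9.
  i=3: a_3=4, p_3 = 4*101 + 45 = 449, q_3 = 4*9 + 4 = 40.
Check: 449^2 - 126*40^2 = 201601 - 201600 = 1, so (x, y) = (449, 40) solves the equation, and by the theorem it is the least positive solution.

(x, y) = (449, 40)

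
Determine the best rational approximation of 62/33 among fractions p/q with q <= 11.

Expand x = 62/33 as a continued fraction with the Euclidean algorithm:
  62 = 1*33 + 29, so a_0 = 1.
  33 = 1*29 + 4, so a_1 = 1.
  29 = 7*4 + 1, so a_2 = 7.
  4 = 4*1 + 0, so a_3 = 4.
so x = [1; 1, 7, 4].
Convergents (p_i = a_i*p_{i-1} + p_{i-2}, q_i = a_i*q_{i-1} + q_{i-2} with p_{-2}=0, p_{-1}=1, q_{-2}=1, q_{-1}=0), until the denominator exceeds 11:
  i=0: a_0=1, p_0 = 1*1 + 0 = 1, q_0 = 1*0 + 1 = 1.
  i=1: a_1=1, p_1 = 1*1 + 1 = 2, q_1 = 1*1 + 0 = 1.
  i=2: a_2=7, p_2 = 7*2 + 1 = 15, q_2 = 7*1 + 1 = 8.
  i=3: a_3=4, p_3 = 4*15 + 2 = 62, q_3 = 4*8 + 1 = 33.
q_3 = 33 > 11, so the last convergent with denominator <= 11 is p_2/q_2 = 15/8.
The closest fraction with denominator <= 11 is either p_2/q_2 or the intermediate fraction (k*p_2 + p_1)/(k*q_2 + q_1) with the largest k >= 1 whose denominator stays <= 11; these approach x as k grows, and every other convergent or intermediate fraction in range is farther away.
Largest k: floor((11 - q_1)/q_2) = floor((11 - 1)/8) = 1.
That gives (1*15 + 2)/(1*8 + 1) = 17/9.
Compare the errors: |x - 15/8| = |62*8 - 15*33|/(33*8) = 1/264, and |x - 17/9| = |62*9 - 17*33|/(33*9) = 3/297.
Cross-multiplying, 1*297 = 297 < 792 = 3*264, so 1/264 is smaller: the convergent 15/8 is closer to x than 17/9.

15/8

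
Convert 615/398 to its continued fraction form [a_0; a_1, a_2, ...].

[1; 1, 1, 5, 36]

Run the Euclidean algorithm on 615 and 398; the successive quotients are the partial quotients a_0, a_1, ... (each step inverts the fractional part left over by the previous one):
  615 = 1*398 + 217, so a_0 = 1.
  398 = 1*217 + 181, so a_1 = 1.
  217 = 1*181 + 36, so a_2 = 1.
  181 = 5*36 + 1, so a_3 = 5.
  36 = 36*1 + 0, so a_4 = 36.
The remainder reaches 0 after 5 divisions, so the expansion has 5 partial quotients, read off in order.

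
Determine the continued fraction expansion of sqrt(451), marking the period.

Write x_i = (sqrt(451) + m_i)/d_i with (m_0, d_0) = (0, 1). a_0 = floor(sqrt(451)) = 21, since 21^2 = 441 <= 451 < 484 = 22^2.
Iterate m_{i+1} = d_i*a_i - m_i, d_{i+1} = (451 - m_{i+1}^2)/d_i, a_{i+1} = floor((a_0 + m_{i+1})/d_{i+1}):
  m_1 = 1*21 - 0 = 21, d_1 = (451 - 21^2)/1 = 10/1 = 10, a_1 = floor((21 + 21)/10) = 4.
  m_2 = 10*4 - 21 = 19, d_2 = (451 - 19^2)/10 = 90/10 = 9, a_2 = floor((21 + 19)/9) = 4.
  m_3 = 9*4 - 19 = 17, d_3 = (451 - 17^2)/9 = 162/9 = 18, a_3 = floor((21 + 17)/18) = 2.
  m_4 = 18*2 - 17 = 19, d_4 = (451 - 19^2)/18 = 90/18 = 5, a_4 = floor((21 + 19)/5) = 8.
  m_5 = 5*8 - 19 = 21, d_5 = (451 - 21^2)/5 = 10/5 = 2, a_5 = floor((21 + 21)/2) = 21.
  m_6 = 2*21 - 21 = 21, d_6 = (451 - 21^2)/2 = 10/2 = 5, a_6 = floor((21 + 21)/5) = 8.
  m_7 = 5*8 - 21 = 19, d_7 = (451 - 19^2)/5 = 90/5 = 18, a_7 = floor((21 + 19)/18) = 2.
  m_8 = 18*2 - 19 = 17, d_8 = (451 - 17^2)/18 = 162/18 = 9, a_8 = floor((21 + 17)/9) = 4.
  m_9 = 9*4 - 17 = 19, d_9 = (451 - 19^2)/9 = 90/9 = 10, a_9 = floor((21 + 19)/10) = 4.
  m_10 = 10*4 - 19 = 21, d_10 = (451 - 21^2)/10 = 10/10 = 1, a_10 = floor((21 + 21)/1) = 42.
  m_11 = 1*42 - 21 = 21, d_11 = (451 - 21^2)/1 = 10/1 = 10: (m_11, d_11) = (m_1, d_1) = (21, 10), so from here the quotients repeat a_1, ..., a_10; the period length is 10.
Hence the expansion of sqrt(451) is a_0 = 21 followed by the repeating block 4, 4, 2, 8, 21, 8, 2, 4, 4, 42 (period 10).

[21; (4, 4, 2, 8, 21, 8, 2, 4, 4, 42)]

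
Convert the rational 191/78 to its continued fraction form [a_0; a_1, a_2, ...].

Run the Euclidean algorithm on 191 and 78; the successive quotients are the partial quotients a_0, a_1, ... (each step inverts the fractional part left over by the previous one):
  191 = 2*78 + 35, so a_0 = 2.
  78 = 2*35 + 8, so a_1 = 2.
  35 = 4*8 + 3, so a_2 = 4.
  8 = 2*3 + 2, so a_3 = 2.
  3 = 1*2 + 1, so a_4 = 1.
  2 = 2*1 + 0, so a_5 = 2.
The remainder reaches 0 after 6 divisions, so the expansion has 6 partial quotients, read off in order.

[2; 2, 4, 2, 1, 2]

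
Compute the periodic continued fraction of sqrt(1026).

[32; (32, 64)]

Write x_i = (sqrt(1026) + m_i)/d_i with (m_0, d_0) = (0, 1). a_0 = floor(sqrt(1026)) = 32, since 32^2 = 1024 <= 1026 < 1089 = 33^2.
Iterate m_{i+1} = d_i*a_i - m_i, d_{i+1} = (1026 - m_{i+1}^2)/d_i, a_{i+1} = floor((a_0 + m_{i+1})/d_{i+1}):
  m_1 = 1*32 - 0 = 32, d_1 = (1026 - 32^2)/1 = 2/1 = 2, a_1 = floor((32 + 32)/2) = 32.
  m_2 = 2*32 - 32 = 32, d_2 = (1026 - 32^2)/2 = 2/2 = 1, a_2 = floor((32 + 32)/1) = 64.
  m_3 = 1*64 - 32 = 32, d_3 = (1026 - 32^2)/1 = 2/1 = 2: (m_3, d_3) = (m_1, d_1) = (32, 2), so from here the quotients repeat a_1, a_2; the period length is 2.
Hence the expansion of sqrt(1026) is a_0 = 32 followed by the repeating block 32, 64 (period 2).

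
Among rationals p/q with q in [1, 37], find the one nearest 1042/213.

Expand x = 1042/213 as a continued fraction with the Euclidean algorithm:
  1042 = 4*213 + 190, so a_0 = 4.
  213 = 1*190 + 23, so a_1 = 1.
  190 = 8*23 + 6, so a_2 = 8.
  23 = 3*6 + 5, so a_3 = 3.
  6 = 1*5 + 1, so a_4 = 1.
  5 = 5*1 + 0, so a_5 = 5.
so x = [4; 1, 8, 3, 1, 5].
Convergents (p_i = a_i*p_{i-1} + p_{i-2}, q_i = a_i*q_{i-1} + q_{i-2} with p_{-2}=0, p_{-1}=1, q_{-2}=1, q_{-1}=0), until the denominator exceeds 37:
  i=0: a_0=4, p_0 = 4*1 + 0 = 4, q_0 = 4*0 + 1 = 1.
  i=1: a_1=1, p_1 = 1*4 + 1 = 5, q_1 = 1*1 + 0 = 1.
  i=2: a_2=8, p_2 = 8*5 + 4 = 44, q_2 = 8*1 + 1 = 9.
  i=3: a_3=3, p_3 = 3*44 + 5 = 137, q_3 = 3*9 + 1 = 28.
  i=4: a_4=1, p_4 = 1*137 + 44 = 181, q_4 = 1*28 + 9 = 37.
  i=5: a_5=5, p_5 = 5*181 + 137 = 1042, q_5 = 5*37 + 28 = 213.
q_5 = 213 > 37, so the last convergent with denominator <= 37 is p_4/q_4 = 181/37.
The closest fraction with denominator <= 37 is either p_4/q_4 or the intermediate fraction (k*p_4 + p_3)/(k*q_4 + q_3) with the largest k >= 1 whose denominator stays <= 37; these approach x as k grows, and every other convergent or intermediate fraction in range is farther away.
Largest k: floor((37 - q_3)/q_4) = floor((37 - 28)/37) = 0.
Since k = 0, no intermediate fraction beyond p_4/q_4 has denominator <= 37, so the convergent 181/37 is the closest (its error is |1042*37 - 181*213|/(213*37) = 1/7881).

181/37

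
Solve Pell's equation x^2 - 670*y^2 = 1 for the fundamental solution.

(x, y) = (5791211, 223734)

First expand sqrt(670) as a continued fraction. With x_i = (sqrt(670) + m_i)/d_i and (m_0, d_0) = (0, 1): a_0 = floor(sqrt(670)) = 25, since 25^2 = 625 <= 670 < 676 = 26^2.
Iterate m_{i+1} = d_i*a_i - m_i, d_{i+1} = (670 - m_{i+1}^2)/d_i, a_{i+1} = floor((a_0 + m_{i+1})/d_{i+1}):
  m_1 = 1*25 - 0 = 25, d_1 = (670 - 25^2)/1 = 45/1 = 45, a_1 = floor((25 + 25)/45) = 1.
  m_2 = 45*1 - 25 = 20, d_2 = (670 - 20^2)/45 = 270/45 = 6, a_2 = floor((25 + 20)/6) = 7.
  m_3 = 6*7 - 20 = 22, d_3 = (670 - 22^2)/6 = 186/6 = 31, a_3 = floor((25 + 22)/31) = 1.
  m_4 = 31*1 - 22 = 9, d_4 = (670 - 9^2)/31 = 589/31 = 19, a_4 = floor((25 + 9)/19) = 1.
  m_5 = 19*1 - 9 = 10, d_5 = (670 - 10^2)/19 = 570/19 = 30, a_5 = floor((25 + 10)/30) = 1.
  m_6 = 30*1 - 10 = 20, d_6 = (670 - 20^2)/30 = 270/30 = 9, a_6 = floor((25 + 20)/9) = 5.
  m_7 = 9*5 - 20 = 25, d_7 = (670 - 25^2)/9 = 45/9 = 5, a_7 = floor((25 + 25)/5) = 10.
  m_8 = 5*10 - 25 = 25, d_8 = (670 - 25^2)/5 = 45/5 = 9, a_8 = floor((25 + 25)/9) = 5.
  m_9 = 9*5 - 25 = 20, d_9 = (670 - 20^2)/9 = 270/9 = 30, a_9 = floor((25 + 20)/30) = 1.
  m_10 = 30*1 - 20 = 10, d_10 = (670 - 10^2)/30 = 570/30 = 19, a_10 = floor((25 + 10)/19) = 1.
  m_11 = 19*1 - 10 = 9, d_11 = (670 - 9^2)/19 = 589/19 = 31, a_11 = floor((25 + 9)/31) = 1.
  m_12 = 31*1 - 9 = 22, d_12 = (670 - 22^2)/31 = 186/31 = 6, a_12 = floor((25 + 22)/6) = 7.
  m_13 = 6*7 - 22 = 20, d_13 = (670 - 20^2)/6 = 270/6 = 45, a_13 = floor((25 + 20)/45) = 1.
  m_14 = 45*1 - 20 = 25, d_14 = (670 - 25^2)/45 = 45/45 = 1, a_14 = floor((25 + 25)/1) = 50.
  m_15 = 1*50 - 25 = 25, d_15 = (670 - 25^2)/1 = 45/1 = 45: (m_15, d_15) = (m_1, d_1) = (25, 45), so from here the quotients repeat a_1, ..., a_14; the period length is 14.
So sqrt(670) = [25; (1, 7, 1, 1, 1, 5, 10, 5, 1, 1, 1, 7, 1, 50)] with period length k = 14.
k is even, so the fundamental solution of x^2 - 670y^2 = 1 is (p_{k-1}, q_{k-1}) = (p_13, q_13); compute convergents through index 13.
Convergents (p_i = a_i*p_{i-1} + p_{i-2}, q_i = a_i*q_{i-1} + q_{i-2} with p_{-2}=0, p_{-1}=1, q_{-2}=1, q_{-1}=0):
  i=0: a_0=25, p_0 = 25*1 + 0 = 25, q_0 = 25*0 + 1 = 1.
  i=1: a_1=1, p_1 = 1*25 + 1 = 26, q_1 = 1*1 + 0 = 1.
  i=2: a_2=7, p_2 = 7*26 + 25 = 207, q_2 = 7*1 + 1 = 8.
  i=3: a_3=1, p_3 = 1*207 + 26 = 233, q_3 = 1*8 + 1 = 9.
  i=4: a_4=1, p_4 = 1*233 + 207 = 440, q_4 = 1*9 + 8 = 17.
  i=5: a_5=1, p_5 = 1*440 + 233 = 673, q_5 = 1*17 + 9 = 26.
  i=6: a_6=5, p_6 = 5*673 + 440 = 3805, q_6 = 5*26 + 17 = 147.
  i=7: a_7=10, p_7 = 10*3805 + 673 = 38723, q_7 = 10*147 + 26 = 1496.
  i=8: a_8=5, p_8 = 5*38723 + 3805 = 197420, q_8 = 5*1496 + 147 = 7627.
  i=9: a_9=1, p_9 = 1*197420 + 38723 = 236143, q_9 = 1*7627 + 1496 = 9123.
  i=10: a_10=1, p_10 = 1*236143 + 197420 = 433563, q_10 = 1*9123 + 7627 = 16750.
  i=11: a_11=1, p_11 = 1*433563 + 236143 = 669706, q_11 = 1*16750 + 9123 = 25873.
  i=12: a_12=7, p_12 = 7*669706 + 433563 = 5121505, q_12 = 7*25873 + 16750 = 197861.
  i=13: a_13=1, p_13 = 1*5121505 + 669706 = 5791211, q_13 = 1*197861 + 25873 = 223734.
Check: 5791211^2 - 670*223734^2 = 33538124846521 - 33538124846520 = 1, so (x, y) = (5791211, 223734) solves the equation, and by the theorem it is the least positive solution.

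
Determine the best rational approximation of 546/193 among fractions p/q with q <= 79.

Expand x = 546/193 as a continued fraction with the Euclidean algorithm:
  546 = 2*193 + 160, so a_0 = 2.
  193 = 1*160 + 33, so a_1 = 1.
  160 = 4*33 + 28, so a_2 = 4.
  33 = 1*28 + 5, so a_3 = 1.
  28 = 5*5 + 3, so a_4 = 5.
  5 = 1*3 + 2, so a_5 = 1.
  3 = 1*2 + 1, so a_6 = 1.
  2 = 2*1 + 0, so a_7 = 2.
so x = [2; 1, 4, 1, 5, 1, 1, 2].
Convergents (p_i = a_i*p_{i-1} + p_{i-2}, q_i = a_i*q_{i-1} + q_{i-2} with p_{-2}=0, p_{-1}=1, q_{-2}=1, q_{-1}=0), until the denominator exceeds 79:
  i=0: a_0=2, p_0 = 2*1 + 0 = 2, q_0 = 2*0 + 1 = 1.
  i=1: a_1=1, p_1 = 1*2 + 1 = 3, q_1 = 1*1 + 0 = 1.
  i=2: a_2=4, p_2 = 4*3 + 2 = 14, q_2 = 4*1 + 1 = 5.
  i=3: a_3=1, p_3 = 1*14 + 3 = 17, q_3 = 1*5 + 1 = 6.
  i=4: a_4=5, p_4 = 5*17 + 14 = 99, q_4 = 5*6 + 5 = 35.
  i=5: a_5=1, p_5 = 1*99 + 17 = 116, q_5 = 1*35 + 6 = 41.
  i=6: a_6=1, p_6 = 1*116 + 99 = 215, q_6 = 1*41 + 35 = 76.
  i=7: a_7=2, p_7 = 2*215 + 116 = 546, q_7 = 2*76 + 41 = 193.
q_7 = 193 > 79, so the last convergent with denominator <= 79 is p_6/q_6 = 215/76.
The closest fraction with denominator <= 79 is either p_6/q_6 or the intermediate fraction (k*p_6 + p_5)/(k*q_6 + q_5) with the largest k >= 1 whose denominator stays <= 79; these approach x as k grows, and every other convergent or intermediate fraction in range is farther away.
Largest k: floor((79 - q_5)/q_6) = floor((79 - 41)/76) = 0.
Since k = 0, no intermediate fraction beyond p_6/q_6 has denominator <= 79, so the convergent 215/76 is the closest (its error is |546*76 - 215*193|/(193*76) = 1/14668).

215/76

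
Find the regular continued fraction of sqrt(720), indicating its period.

[26; (1, 4, 1, 52)]

Write x_i = (sqrt(720) + m_i)/d_i with (m_0, d_0) = (0, 1). a_0 = floor(sqrt(720)) = 26, since 26^2 = 676 <= 720 < 729 = 27^2.
Iterate m_{i+1} = d_i*a_i - m_i, d_{i+1} = (720 - m_{i+1}^2)/d_i, a_{i+1} = floor((a_0 + m_{i+1})/d_{i+1}):
  m_1 = 1*26 - 0 = 26, d_1 = (720 - 26^2)/1 = 44/1 = 44, a_1 = floor((26 + 26)/44) = 1.
  m_2 = 44*1 - 26 = 18, d_2 = (720 - 18^2)/44 = 396/44 = 9, a_2 = floor((26 + 18)/9) = 4.
  m_3 = 9*4 - 18 = 18, d_3 = (720 - 18^2)/9 = 396/9 = 44, a_3 = floor((26 + 18)/44) = 1.
  m_4 = 44*1 - 18 = 26, d_4 = (720 - 26^2)/44 = 44/44 = 1, a_4 = floor((26 + 26)/1) = 52.
  m_5 = 1*52 - 26 = 26, d_5 = (720 - 26^2)/1 = 44/1 = 44: (m_5, d_5) = (m_1, d_1) = (26, 44), so from here the quotients repeat a_1, ..., a_4; the period length is 4.
Hence the expansion of sqrt(720) is a_0 = 26 followed by the repeating block 1, 4, 1, 52 (period 4).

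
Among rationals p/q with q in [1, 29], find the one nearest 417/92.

Expand x = 417/92 as a continued fraction with the Euclidean algorithm:
  417 = 4*92 + 49, so a_0 = 4.
  92 = 1*49 + 43, so a_1 = 1.
  49 = 1*43 + 6, so a_2 = 1.
  43 = 7*6 + 1, so a_3 = 7.
  6 = 6*1 + 0, so a_4 = 6.
so x = [4; 1, 1, 7, 6].
Convergents (p_i = a_i*p_{i-1} + p_{i-2}, q_i = a_i*q_{i-1} + q_{i-2} with p_{-2}=0, p_{-1}=1, q_{-2}=1, q_{-1}=0), until the denominator exceeds 29:
  i=0: a_0=4, p_0 = 4*1 + 0 = 4, q_0 = 4*0 + 1 = 1.
  i=1: a_1=1, p_1 = 1*4 + 1 = 5, q_1 = 1*1 + 0 = 1.
  i=2: a_2=1, p_2 = 1*5 + 4 = 9, q_2 = 1*1 + 1 = 2.
  i=3: a_3=7, p_3 = 7*9 + 5 = 68, q_3 = 7*2 + 1 = 15.
  i=4: a_4=6, p_4 = 6*68 + 9 = 417, q_4 = 6*15 + 2 = 92.
q_4 = 92 > 29, so the last convergent with denominator <= 29 is p_3/q_3 = 68/15.
The closest fraction with denominator <= 29 is either p_3/q_3 or the intermediate fraction (k*p_3 + p_2)/(k*q_3 + q_2) with the largest k >= 1 whose denominator stays <= 29; these approach x as k grows, and every other convergent or intermediate fraction in range is farther away.
Largest k: floor((29 - q_2)/q_3) = floor((29 - 2)/15) = 1.
That gives (1*68 + 9)/(1*15 + 2) = 77/17.
Compare the errors: |x - 68/15| = |417*15 - 68*92|/(92*15) = 1/1380, and |x - 77/17| = |417*17 - 77*92|/(92*17) = 5/1564.
Cross-multiplying, 1*1564 = 1564 < 6900 = 5*1380, so 1/1380 is smaller: the convergent 68/15 is closer to x than 77/17.

68/15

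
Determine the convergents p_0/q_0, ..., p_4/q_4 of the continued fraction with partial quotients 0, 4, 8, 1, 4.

Using the convergent recurrence p_i = a_i*p_{i-1} + p_{i-2}, q_i = a_i*q_{i-1} + q_{i-2} with p_{-2}=0, p_{-1}=1, q_{-2}=1, q_{-1}=0:
  i=0: a_0=0, p_0 = 0*1 + 0 = 0, q_0 = 0*0 + 1 = 1.
  i=1: a_1=4, p_1 = 4*0 + 1 = 1, q_1 = 4*1 + 0 = 4.
  i=2: a_2=8, p_2 = 8*1 + 0 = 8, q_2 = 8*4 + 1 = 33.
  i=3: a_3=1, p_3 = 1*8 + 1 = 9, q_3 = 1*33 + 4 = 37.
  i=4: a_4=4, p_4 = 4*9 + 8 = 44, q_4 = 4*37 + 33 = 181.

0/1, 1/4, 8/33, 9/37, 44/181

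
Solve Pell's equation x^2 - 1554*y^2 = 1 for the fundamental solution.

First expand sqrt(1554) as a continued fraction. With x_i = (sqrt(1554) + m_i)/d_i and (m_0, d_0) = (0, 1): a_0 = floor(sqrt(1554)) = 39, since 39^2 = 1521 <= 1554 < 1600 = 40^2.
Iterate m_{i+1} = d_i*a_i - m_i, d_{i+1} = (1554 - m_{i+1}^2)/d_i, a_{i+1} = floor((a_0 + m_{i+1})/d_{i+1}):
  m_1 = 1*39 - 0 = 39, d_1 = (1554 - 39^2)/1 = 33/1 = 33, a_1 = floor((39 + 39)/33) = 2.
  m_2 = 33*2 - 39 = 27, d_2 = (1554 - 27^2)/33 = 825/33 = 25, a_2 = floor((39 + 27)/25) = 2.
  m_3 = 25*2 - 27 = 23, d_3 = (1554 - 23^2)/25 = 1025/25 = 41, a_3 = floor((39 + 23)/41) = 1.
  m_4 = 41*1 - 23 = 18, d_4 = (1554 - 18^2)/41 = 1230/41 = 30, a_4 = floor((39 + 18)/30) = 1.
  m_5 = 30*1 - 18 = 12, d_5 = (1554 - 12^2)/30 = 1410/30 = 47, a_5 = floor((39 + 12)/47) = 1.
  m_6 = 47*1 - 12 = 35, d_6 = (1554 - 35^2)/47 = 329/47 = 7, a_6 = floor((39 + 35)/7) = 10.
  m_7 = 7*10 - 35 = 35, d_7 = (1554 - 35^2)/7 = 329/7 = 47, a_7 = floor((39 + 35)/47) = 1.
  m_8 = 47*1 - 35 = 12, d_8 = (1554 - 12^2)/47 = 1410/47 = 30, a_8 = floor((39 + 12)/30) = 1.
  m_9 = 30*1 - 12 = 18, d_9 = (1554 - 18^2)/30 = 1230/30 = 41, a_9 = floor((39 + 18)/41) = 1.
  m_10 = 41*1 - 18 = 23, d_10 = (1554 - 23^2)/41 = 1025/41 = 25, a_10 = floor((39 + 23)/25) = 2.
  m_11 = 25*2 - 23 = 27, d_11 = (1554 - 27^2)/25 = 825/25 = 33, a_11 = floor((39 + 27)/33) = 2.
  m_12 = 33*2 - 27 = 39, d_12 = (1554 - 39^2)/33 = 33/33 = 1, a_12 = floor((39 + 39)/1) = 78.
  m_13 = 1*78 - 39 = 39, d_13 = (1554 - 39^2)/1 = 33/1 = 33: (m_13, d_13) = (m_1, d_1) = (39, 33), so from here the quotients repeat a_1, ..., a_12; the period length is 12.
So sqrt(1554) = [39; (2, 2, 1, 1, 1, 10, 1, 1, 1, 2, 2, 78)] with period length k = 12.
k is even, so the fundamental solution of x^2 - 1554y^2 = 1 is (p_{k-1}, q_{k-1}) = (p_11, q_11); compute convergents through index 11.
Convergents (p_i = a_i*p_{i-1} + p_{i-2}, q_i = a_i*q_{i-1} + q_{i-2} with p_{-2}=0, p_{-1}=1, q_{-2}=1, q_{-1}=0):
  i=0: a_0=39, p_0 = 39*1 + 0 = 39, q_0 = 39*0 + 1 = 1.
  i=1: a_1=2, p_1 = 2*39 + 1 = 79, q_1 = 2*1 + 0 = 2.
  i=2: a_2=2, p_2 = 2*79 + 39 = 197, q_2 = 2*2 + 1 = 5.
  i=3: a_3=1, p_3 = 1*197 + 79 = 276, q_3 = 1*5 + 2 = 7.
  i=4: a_4=1, p_4 = 1*276 + 197 = 473, q_4 = 1*7 + 5 = 12.
  i=5: a_5=1, p_5 = 1*473 + 276 = 749, q_5 = 1*12 + 7 = 19.
  i=6: a_6=10, p_6 = 10*749 + 473 = 7963, q_6 = 10*19 + 12 = 202.
  i=7: a_7=1, p_7 = 1*7963 + 749 = 8712, q_7 = 1*202 + 19 = 221.
  i=8: a_8=1, p_8 = 1*8712 + 7963 = 16675, q_8 = 1*221 + 202 = 423.
  i=9: a_9=1, p_9 = 1*16675 + 8712 = 25387, q_9 = 1*423 + 221 = 644.
  i=10: a_10=2, p_10 = 2*25387 + 16675 = 67449, q_10 = 2*644 + 423 = 1711.
  i=11: a_11=2, p_11 = 2*67449 + 25387 = 160285, q_11 = 2*1711 + 644 = 4066.
Check: 160285^2 - 1554*4066^2 = 25691281225 - 25691281224 = 1, so (x, y) = (160285, 4066) solves the equation, and by the theorem it is the least positive solution.

(x, y) = (160285, 4066)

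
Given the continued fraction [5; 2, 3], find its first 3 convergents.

5/1, 11/2, 38/7

Using the convergent recurrence p_i = a_i*p_{i-1} + p_{i-2}, q_i = a_i*q_{i-1} + q_{i-2} with p_{-2}=0, p_{-1}=1, q_{-2}=1, q_{-1}=0:
  i=0: a_0=5, p_0 = 5*1 + 0 = 5, q_0 = 5*0 + 1 = 1.
  i=1: a_1=2, p_1 = 2*5 + 1 = 11, q_1 = 2*1 + 0 = 2.
  i=2: a_2=3, p_2 = 3*11 + 5 = 38, q_2 = 3*2 + 1 = 7.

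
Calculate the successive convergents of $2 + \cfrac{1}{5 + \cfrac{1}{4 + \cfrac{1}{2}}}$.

2/1, 11/5, 46/21, 103/47

Using the convergent recurrence p_i = a_i*p_{i-1} + p_{i-2}, q_i = a_i*q_{i-1} + q_{i-2} with p_{-2}=0, p_{-1}=1, q_{-2}=1, q_{-1}=0:
  i=0: a_0=2, p_0 = 2*1 + 0 = 2, q_0 = 2*0 + 1 = 1.
  i=1: a_1=5, p_1 = 5*2 + 1 = 11, q_1 = 5*1 + 0 = 5.
  i=2: a_2=4, p_2 = 4*11 + 2 = 46, q_2 = 4*5 + 1 = 21.
  i=3: a_3=2, p_3 = 2*46 + 11 = 103, q_3 = 2*21 + 5 = 47.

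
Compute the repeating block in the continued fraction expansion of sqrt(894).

[29; (1, 8, 1, 58)]

Write x_i = (sqrt(894) + m_i)/d_i with (m_0, d_0) = (0, 1). a_0 = floor(sqrt(894)) = 29, since 29^2 = 841 <= 894 < 900 = 30^2.
Iterate m_{i+1} = d_i*a_i - m_i, d_{i+1} = (894 - m_{i+1}^2)/d_i, a_{i+1} = floor((a_0 + m_{i+1})/d_{i+1}):
  m_1 = 1*29 - 0 = 29, d_1 = (894 - 29^2)/1 = 53/1 = 53, a_1 = floor((29 + 29)/53) = 1.
  m_2 = 53*1 - 29 = 24, d_2 = (894 - 24^2)/53 = 318/53 = 6, a_2 = floor((29 + 24)/6) = 8.
  m_3 = 6*8 - 24 = 24, d_3 = (894 - 24^2)/6 = 318/6 = 53, a_3 = floor((29 + 24)/53) = 1.
  m_4 = 53*1 - 24 = 29, d_4 = (894 - 29^2)/53 = 53/53 = 1, a_4 = floor((29 + 29)/1) = 58.
  m_5 = 1*58 - 29 = 29, d_5 = (894 - 29^2)/1 = 53/1 = 53: (m_5, d_5) = (m_1, d_1) = (29, 53), so from here the quotients repeat a_1, ..., a_4; the period length is 4.
Hence the expansion of sqrt(894) is a_0 = 29 followed by the repeating block 1, 8, 1, 58 (period 4).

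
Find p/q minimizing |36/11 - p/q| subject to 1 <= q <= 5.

Expand x = 36/11 as a continued fraction with the Euclidean algorithm:
  36 = 3*11 + 3, so a_0 = 3.
  11 = 3*3 + 2, so a_1 = 3.
  3 = 1*2 + 1, so a_2 = 1.
  2 = 2*1 + 0, so a_3 = 2.
so x = [3; 3, 1, 2].
Convergents (p_i = a_i*p_{i-1} + p_{i-2}, q_i = a_i*q_{i-1} + q_{i-2} with p_{-2}=0, p_{-1}=1, q_{-2}=1, q_{-1}=0), until the denominator exceeds 5:
  i=0: a_0=3, p_0 = 3*1 + 0 = 3, q_0 = 3*0 + 1 = 1.
  i=1: a_1=3, p_1 = 3*3 + 1 = 10, q_1 = 3*1 + 0 = 3.
  i=2: a_2=1, p_2 = 1*10 + 3 = 13, q_2 = 1*3 + 1 = 4.
  i=3: a_3=2, p_3 = 2*13 + 10 = 36, q_3 = 2*4 + 3 = 11.
q_3 = 11 > 5, so the last convergent with denominator <= 5 is p_2/q_2 = 13/4.
The closest fraction with denominator <= 5 is either p_2/q_2 or the intermediate fraction (k*p_2 + p_1)/(k*q_2 + q_1) with the largest k >= 1 whose denominator stays <= 5; these approach x as k grows, and every other convergent or intermediate fraction in range is farther away.
Largest k: floor((5 - q_1)/q_2) = floor((5 - 3)/4) = 0.
Since k = 0, no intermediate fraction beyond p_2/q_2 has denominator <= 5, so the convergent 13/4 is the closest (its error is |36*4 - 13*11|/(11*4) = 1/44).

13/4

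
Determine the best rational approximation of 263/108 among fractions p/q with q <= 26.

56/23

Expand x = 263/108 as a continued fraction with the Euclidean algorithm:
  263 = 2*108 + 47, so a_0 = 2.
  108 = 2*47 + 14, so a_1 = 2.
  47 = 3*14 + 5, so a_2 = 3.
  14 = 2*5 + 4, so a_3 = 2.
  5 = 1*4 + 1, so a_4 = 1.
  4 = 4*1 + 0, so a_5 = 4.
so x = [2; 2, 3, 2, 1, 4].
Convergents (p_i = a_i*p_{i-1} + p_{i-2}, q_i = a_i*q_{i-1} + q_{i-2} with p_{-2}=0, p_{-1}=1, q_{-2}=1, q_{-1}=0), until the denominator exceeds 26:
  i=0: a_0=2, p_0 = 2*1 + 0 = 2, q_0 = 2*0 + 1 = 1.
  i=1: a_1=2, p_1 = 2*2 + 1 = 5, q_1 = 2*1 + 0 = 2.
  i=2: a_2=3, p_2 = 3*5 + 2 = 17, q_2 = 3*2 + 1 = 7.
  i=3: a_3=2, p_3 = 2*17 + 5 = 39, q_3 = 2*7 + 2 = 16.
  i=4: a_4=1, p_4 = 1*39 + 17 = 56, q_4 = 1*16 + 7 = 23.
  i=5: a_5=4, p_5 = 4*56 + 39 = 263, q_5 = 4*23 + 16 = 108.
q_5 = 108 > 26, so the last convergent with denominator <= 26 is p_4/q_4 = 56/23.
The closest fraction with denominator <= 26 is either p_4/q_4 or the intermediate fraction (k*p_4 + p_3)/(k*q_4 + q_3) with the largest k >= 1 whose denominator stays <= 26; these approach x as k grows, and every other convergent or intermediate fraction in range is farther away.
Largest k: floor((26 - q_3)/q_4) = floor((26 - 16)/23) = 0.
Since k = 0, no intermediate fraction beyond p_4/q_4 has denominator <= 26, so the convergent 56/23 is the closest (its error is |263*23 - 56*108|/(108*23) = 1/2484).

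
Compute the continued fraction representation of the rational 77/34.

Run the Euclidean algorithm on 77 and 34; the successive quotients are the partial quotients a_0, a_1, ... (each step inverts the fractional part left over by the previous one):
  77 = 2*34 + 9, so a_0 = 2.
  34 = 3*9 + 7, so a_1 = 3.
  9 = 1*7 + 2, so a_2 = 1.
  7 = 3*2 + 1, so a_3 = 3.
  2 = 2*1 + 0, so a_4 = 2.
The remainder reaches 0 after 5 divisions, so the expansion has 5 partial quotients, read off in order.

[2; 3, 1, 3, 2]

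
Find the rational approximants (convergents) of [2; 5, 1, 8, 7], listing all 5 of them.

Using the convergent recurrence p_i = a_i*p_{i-1} + p_{i-2}, q_i = a_i*q_{i-1} + q_{i-2} with p_{-2}=0, p_{-1}=1, q_{-2}=1, q_{-1}=0:
  i=0: a_0=2, p_0 = 2*1 + 0 = 2, q_0 = 2*0 + 1 = 1.
  i=1: a_1=5, p_1 = 5*2 + 1 = 11, q_1 = 5*1 + 0 = 5.
  i=2: a_2=1, p_2 = 1*11 + 2 = 13, q_2 = 1*5 + 1 = 6.
  i=3: a_3=8, p_3 = 8*13 + 11 = 115, q_3 = 8*6 + 5 = 53.
  i=4: a_4=7, p_4 = 7*115 + 13 = 818, q_4 = 7*53 + 6 = 377.

2/1, 11/5, 13/6, 115/53, 818/377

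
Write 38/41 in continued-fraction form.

[0; 1, 12, 1, 2]

Run the Euclidean algorithm on 38 and 41; the successive quotients are the partial quotients a_0, a_1, ... (each step inverts the fractional part left over by the previous one):
  38 = 0*41 + 38, so a_0 = 0.
  41 = 1*38 + 3, so a_1 = 1.
  38 = 12*3 + 2, so a_2 = 12.
  3 = 1*2 + 1, so a_3 = 1.
  2 = 2*1 + 0, so a_4 = 2.
The remainder reaches 0 after 5 divisions, so the expansion has 5 partial quotients, read off in order.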